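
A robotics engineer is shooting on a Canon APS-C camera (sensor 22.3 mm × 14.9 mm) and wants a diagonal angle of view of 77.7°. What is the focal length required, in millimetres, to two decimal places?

Sensor diagonal = √(22.3² + 14.9²) = √719.3000 ≈ 26.8198 mm.
From α = 2·arctan(d/2f) we get f = d / (2·tan(α/2)).
With d = 26.8198 mm and α/2 = 38.85°, tan(α/2) ≈ 0.80546, so f ≈ 26.8198 / 1.61092 ≈ 16.6488 mm.

16.65 mm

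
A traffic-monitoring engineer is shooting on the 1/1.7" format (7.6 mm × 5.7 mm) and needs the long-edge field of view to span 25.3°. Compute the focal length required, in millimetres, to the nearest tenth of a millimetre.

From α = 2·arctan(w/2f) we get f = w / (2·tan(α/2)).
With w = 7.6 mm and α/2 = 12.65°, tan(α/2) ≈ 0.22444, so f ≈ 7.6 / 0.44889 ≈ 16.9308 mm.

16.9 mm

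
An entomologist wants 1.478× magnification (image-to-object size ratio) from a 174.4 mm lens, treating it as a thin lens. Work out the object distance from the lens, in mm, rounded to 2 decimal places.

292.40 mm

With m = dᵢ/dₒ and 1/f = 1/dₒ + 1/dᵢ, substituting dᵢ = m·dₒ gives 1/f = (1 + 1/m)/dₒ, hence dₒ = f·(1 + 1/m).
dₒ = 174.4 × (1 + 1/1.478) = 174.4 × 1.67659 ≈ 292.397 mm.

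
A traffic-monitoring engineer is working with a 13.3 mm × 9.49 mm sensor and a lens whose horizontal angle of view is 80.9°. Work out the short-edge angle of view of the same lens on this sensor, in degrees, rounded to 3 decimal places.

62.628°

From the horizontal AOV: f = 13.3 / (2·tan(40.45°)) = 13.3 / 1.70515 ≈ 7.7999 mm.
Short-edge AOV = 2·arctan(9.49 / (2 × 7.7999)) = 2·arctan(0.60834) ≈ 62.6276°.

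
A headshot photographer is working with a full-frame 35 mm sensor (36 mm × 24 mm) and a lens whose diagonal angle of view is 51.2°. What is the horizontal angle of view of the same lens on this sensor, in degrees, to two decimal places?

Sensor diagonal = √(36² + 24²) = √1872.0000 ≈ 43.2666 mm.
From the diagonal AOV: f = 43.2666 / (2·tan(25.6°)) = 43.2666 / 0.95824 ≈ 45.1522 mm.
Horizontal AOV = 2·arctan(36 / (2 × 45.1522)) = 2·arctan(0.39865) ≈ 43.4696°.

43.47°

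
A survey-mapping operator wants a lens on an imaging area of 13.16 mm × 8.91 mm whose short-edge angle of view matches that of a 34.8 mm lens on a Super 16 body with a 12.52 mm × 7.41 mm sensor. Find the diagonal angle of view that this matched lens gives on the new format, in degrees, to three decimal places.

21.505°

Equal short-edge AOV ⇒ f₂ = f₁ · 8.91/7.41 = 34.8 × 1.20243 ≈ 41.8445 mm.
Sensor diagonal = √(13.16² + 8.91²) = √252.5737 ≈ 15.8926 mm.
Diagonal AOV on the new format = 2·arctan(15.8926 / (2 × 41.8445)) = 2·arctan(0.18990) ≈ 21.5049°.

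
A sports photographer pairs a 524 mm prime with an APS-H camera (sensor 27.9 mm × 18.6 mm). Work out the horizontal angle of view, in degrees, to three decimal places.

3.050°

Angle of view α = 2·arctan(w/2f) with w = 27.9 mm and f = 524 mm.
w/2f = 0.02662; arctan(0.02662) ≈ 1.5250°, so α ≈ 3.0500°.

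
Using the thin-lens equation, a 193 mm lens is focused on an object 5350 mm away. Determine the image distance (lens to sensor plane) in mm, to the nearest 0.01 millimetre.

1/dᵢ = 1/f − 1/dₒ = 1/193 − 1/5350 = 0.0049944 mm⁻¹.
dᵢ = 1/0.0049944 ≈ 200.2230 mm.

200.22 mm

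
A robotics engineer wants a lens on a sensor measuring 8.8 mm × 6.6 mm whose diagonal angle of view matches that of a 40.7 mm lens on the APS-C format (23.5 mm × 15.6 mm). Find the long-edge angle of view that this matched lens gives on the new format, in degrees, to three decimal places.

Sensor diagonal = √(23.5² + 15.6²) = √795.6100 ≈ 28.2066 mm.
Sensor diagonal = √(8.8² + 6.6²) = √121.0000 ≈ 11.0000 mm.
Equal diagonal AOV ⇒ f₂ = f₁ · 11.0000/28.2066 = 40.7 × 0.38998 ≈ 15.8722 mm.
Long-edge AOV on the new format = 2·arctan(8.8 / (2 × 15.8722)) = 2·arctan(0.27721) ≈ 30.9883°.

30.988°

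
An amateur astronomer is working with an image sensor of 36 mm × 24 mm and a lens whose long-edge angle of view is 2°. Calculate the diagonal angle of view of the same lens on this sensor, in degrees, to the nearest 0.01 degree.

2.40°

From the long-edge AOV: f = 36 / (2·tan(1°)) = 36 / 0.03491 ≈ 1031.2193 mm.
Sensor diagonal = √(36² + 24²) = √1872.0000 ≈ 43.2666 mm.
Diagonal AOV = 2·arctan(43.2666 / (2 × 1031.2193)) = 2·arctan(0.02098) ≈ 2.4036°.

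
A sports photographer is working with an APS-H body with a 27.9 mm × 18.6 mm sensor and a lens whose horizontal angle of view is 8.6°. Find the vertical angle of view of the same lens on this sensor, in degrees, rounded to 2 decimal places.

5.74°

From the horizontal AOV: f = 27.9 / (2·tan(4.3°)) = 27.9 / 0.15038 ≈ 185.5291 mm.
Vertical AOV = 2·arctan(18.6 / (2 × 185.5291)) = 2·arctan(0.05013) ≈ 5.7393°.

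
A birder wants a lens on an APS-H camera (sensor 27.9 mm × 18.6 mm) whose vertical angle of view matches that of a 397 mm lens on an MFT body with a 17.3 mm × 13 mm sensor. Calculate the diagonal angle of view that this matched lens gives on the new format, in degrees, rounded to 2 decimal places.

Equal vertical AOV ⇒ f₂ = f₁ · 18.6/13 = 397 × 1.43077 ≈ 568.0154 mm.
Sensor diagonal = √(27.9² + 18.6²) = √1124.3700 ≈ 33.5316 mm.
Diagonal AOV on the new format = 2·arctan(33.5316 / (2 × 568.0154)) = 2·arctan(0.02952) ≈ 3.3814°.

3.38°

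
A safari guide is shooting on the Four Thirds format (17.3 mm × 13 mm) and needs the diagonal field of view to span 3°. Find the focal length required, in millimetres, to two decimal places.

413.20 mm

Sensor diagonal = √(17.3² + 13²) = √468.2900 ≈ 21.6400 mm.
From α = 2·arctan(d/2f) we get f = d / (2·tan(α/2)).
With d = 21.6400 mm and α/2 = 1.5°, tan(α/2) ≈ 0.02619, so f ≈ 21.6400 / 0.05237 ≈ 413.1993 mm.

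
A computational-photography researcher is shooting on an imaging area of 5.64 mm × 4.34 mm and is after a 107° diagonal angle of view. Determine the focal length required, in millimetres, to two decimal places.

2.63 mm

Sensor diagonal = √(5.64² + 4.34²) = √50.6452 ≈ 7.1165 mm.
From α = 2·arctan(d/2f) we get f = d / (2·tan(α/2)).
With d = 7.1165 mm and α/2 = 53.5°, tan(α/2) ≈ 1.35142, so f ≈ 7.1165 / 2.70284 ≈ 2.6330 mm.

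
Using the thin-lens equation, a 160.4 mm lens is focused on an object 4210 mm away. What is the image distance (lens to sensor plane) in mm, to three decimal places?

166.753 mm

1/dᵢ = 1/f − 1/dₒ = 1/160.4 − 1/4210 = 0.0059969 mm⁻¹.
dᵢ = 1/0.0059969 ≈ 166.7533 mm.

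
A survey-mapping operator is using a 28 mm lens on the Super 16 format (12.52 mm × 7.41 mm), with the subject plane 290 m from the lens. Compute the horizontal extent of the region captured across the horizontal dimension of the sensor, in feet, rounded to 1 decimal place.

dₒ: 290 m = 290000 mm.
Similar triangles through the lens centre give W/dₒ = w/dᵢ; with 1/f = 1/dₒ + 1/dᵢ this gives W = w·(dₒ − f)/f.
W = 12.52 mm × (290000 − 28) / 28 = 12.52 × 10356.1429 ≈ 129658.909 mm = 129658.909/304.8 ft = 425.39 ft.

425.4 ft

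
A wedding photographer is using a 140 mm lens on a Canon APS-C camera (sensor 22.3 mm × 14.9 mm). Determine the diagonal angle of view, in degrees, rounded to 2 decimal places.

Sensor diagonal = √(22.3² + 14.9²) = √719.3000 ≈ 26.8198 mm.
Angle of view α = 2·arctan(d/2f) with d = 26.8198 mm and f = 140 mm.
d/2f = 0.09578; arctan(0.09578) ≈ 5.4714°, so α ≈ 10.9428°.

10.94°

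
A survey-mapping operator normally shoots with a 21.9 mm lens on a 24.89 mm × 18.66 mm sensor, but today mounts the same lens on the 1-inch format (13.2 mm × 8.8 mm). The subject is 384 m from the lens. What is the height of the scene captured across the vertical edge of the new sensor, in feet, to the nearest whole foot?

The focal length stays 21.9 mm; the relevant sensor dimension is now h = 8.8 mm. Object distance dₒ = 384 m = 384000 mm.
Thin-lens field height W = h·(dₒ − f)/f = 8.8 × (384000 − 21.9)/21.9 ≈ 154292.570 mm = 154292.570/304.8 ft = 506.209 ft.

506 ft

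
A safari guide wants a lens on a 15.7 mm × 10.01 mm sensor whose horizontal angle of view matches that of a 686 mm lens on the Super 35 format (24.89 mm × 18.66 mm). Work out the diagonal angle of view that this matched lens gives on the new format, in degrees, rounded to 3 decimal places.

2.465°

Equal horizontal AOV ⇒ f₂ = f₁ · 15.7/24.89 = 686 × 0.63078 ≈ 432.7119 mm.
Sensor diagonal = √(15.7² + 10.01²) = √346.6901 ≈ 18.6196 mm.
Diagonal AOV on the new format = 2·arctan(18.6196 / (2 × 432.7119)) = 2·arctan(0.02152) ≈ 2.4651°.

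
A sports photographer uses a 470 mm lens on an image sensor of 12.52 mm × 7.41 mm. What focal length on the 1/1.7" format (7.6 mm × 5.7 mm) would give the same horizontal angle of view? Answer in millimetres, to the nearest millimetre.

Equal angle of view means equal width/f ratio, so f₂ = f₁ · (width₂/width₁) = 470 × 7.6/12.52.
f₂ = 470 × 0.60703 ≈ 285.304 mm.

285 mm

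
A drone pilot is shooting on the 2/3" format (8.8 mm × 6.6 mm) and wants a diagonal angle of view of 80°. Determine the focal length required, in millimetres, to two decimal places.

6.55 mm

Sensor diagonal = √(8.8² + 6.6²) = √121.0000 ≈ 11.0000 mm.
From α = 2·arctan(d/2f) we get f = d / (2·tan(α/2)).
With d = 11.0000 mm and α/2 = 40°, tan(α/2) ≈ 0.83910, so f ≈ 11.0000 / 1.67820 ≈ 6.5546 mm.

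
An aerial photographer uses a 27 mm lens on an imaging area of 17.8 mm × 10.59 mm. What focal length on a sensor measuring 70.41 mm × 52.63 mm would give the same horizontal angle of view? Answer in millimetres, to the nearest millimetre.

Equal angle of view means equal width/f ratio, so f₂ = f₁ · (width₂/width₁) = 27 × 70.41/17.8.
f₂ = 27 × 3.95562 ≈ 106.802 mm.

107 mm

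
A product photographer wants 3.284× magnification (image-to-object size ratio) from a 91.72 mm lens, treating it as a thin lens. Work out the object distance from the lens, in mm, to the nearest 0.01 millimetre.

With m = dᵢ/dₒ and 1/f = 1/dₒ + 1/dᵢ, substituting dᵢ = m·dₒ gives 1/f = (1 + 1/m)/dₒ, hence dₒ = f·(1 + 1/m).
dₒ = 91.72 × (1 + 1/3.284) = 91.72 × 1.30451 ≈ 119.649 mm.

119.65 mm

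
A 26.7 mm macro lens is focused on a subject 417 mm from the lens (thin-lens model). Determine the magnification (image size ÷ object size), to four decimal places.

Thin lens: 1/f = 1/dₒ + 1/dᵢ → 1/dᵢ = 1/26.7 − 1/417 = 0.0350551 mm⁻¹, so dᵢ ≈ 28.5265 mm.
Magnification m = dᵢ/dₒ = 28.5265/417 ≈ 0.06841.

0.0684×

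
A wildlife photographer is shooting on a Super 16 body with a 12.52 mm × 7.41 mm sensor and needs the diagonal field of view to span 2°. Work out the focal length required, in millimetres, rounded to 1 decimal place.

416.7 mm

Sensor diagonal = √(12.52² + 7.41²) = √211.6585 ≈ 14.5485 mm.
From α = 2·arctan(d/2f) we get f = d / (2·tan(α/2)).
With d = 14.5485 mm and α/2 = 1°, tan(α/2) ≈ 0.01746, so f ≈ 14.5485 / 0.03491 ≈ 416.7412 mm.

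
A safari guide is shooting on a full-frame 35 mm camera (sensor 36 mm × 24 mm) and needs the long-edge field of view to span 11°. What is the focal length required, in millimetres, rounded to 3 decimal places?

186.937 mm

From α = 2·arctan(w/2f) we get f = w / (2·tan(α/2)).
With w = 36 mm and α/2 = 5.5°, tan(α/2) ≈ 0.09629, so f ≈ 36 / 0.19258 ≈ 186.9371 mm.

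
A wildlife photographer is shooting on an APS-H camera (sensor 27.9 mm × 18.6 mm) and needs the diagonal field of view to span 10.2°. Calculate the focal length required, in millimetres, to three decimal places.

Sensor diagonal = √(27.9² + 18.6²) = √1124.3700 ≈ 33.5316 mm.
From α = 2·arctan(d/2f) we get f = d / (2·tan(α/2)).
With d = 33.5316 mm and α/2 = 5.1°, tan(α/2) ≈ 0.08925, so f ≈ 33.5316 / 0.17850 ≈ 187.8573 mm.

187.857 mm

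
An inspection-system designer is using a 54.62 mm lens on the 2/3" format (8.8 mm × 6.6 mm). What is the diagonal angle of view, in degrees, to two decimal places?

11.50°

Sensor diagonal = √(8.8² + 6.6²) = √121.0000 ≈ 11.0000 mm.
Angle of view α = 2·arctan(d/2f) with d = 11.0000 mm and f = 54.62 mm.
d/2f = 0.10070; arctan(0.10070) ≈ 5.7501°, so α ≈ 11.5001°.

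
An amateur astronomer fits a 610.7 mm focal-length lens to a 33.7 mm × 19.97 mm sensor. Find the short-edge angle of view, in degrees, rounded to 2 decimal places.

1.87°

Angle of view α = 2·arctan(h/2f) with h = 19.97 mm and f = 610.7 mm.
h/2f = 0.01635; arctan(0.01635) ≈ 0.9367°, so α ≈ 1.8734°.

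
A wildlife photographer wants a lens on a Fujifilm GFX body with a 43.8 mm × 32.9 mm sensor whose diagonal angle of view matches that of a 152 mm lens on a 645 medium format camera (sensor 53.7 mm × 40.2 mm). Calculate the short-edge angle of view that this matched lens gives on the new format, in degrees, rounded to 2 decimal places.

Sensor diagonal = √(53.7² + 40.2²) = √4499.7300 ≈ 67.0800 mm.
Sensor diagonal = √(43.8² + 32.9²) = √3000.8500 ≈ 54.7800 mm.
Equal diagonal AOV ⇒ f₂ = f₁ · 54.7800/67.0800 = 152 × 0.81664 ≈ 124.1288 mm.
Short-edge AOV on the new format = 2·arctan(32.9 / (2 × 124.1288)) = 2·arctan(0.13252) ≈ 15.0981°.

15.10°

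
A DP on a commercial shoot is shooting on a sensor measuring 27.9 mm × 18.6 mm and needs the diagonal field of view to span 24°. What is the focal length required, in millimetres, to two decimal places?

Sensor diagonal = √(27.9² + 18.6²) = √1124.3700 ≈ 33.5316 mm.
From α = 2·arctan(d/2f) we get f = d / (2·tan(α/2)).
With d = 33.5316 mm and α/2 = 12°, tan(α/2) ≈ 0.21256, so f ≈ 33.5316 / 0.42511 ≈ 78.8770 mm.

78.88 mm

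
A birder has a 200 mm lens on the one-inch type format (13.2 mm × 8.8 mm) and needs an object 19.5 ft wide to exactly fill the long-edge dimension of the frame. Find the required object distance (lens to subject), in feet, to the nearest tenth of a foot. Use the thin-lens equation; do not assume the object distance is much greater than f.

W: 19.5 ft × 304.8 mm/ft = 5943.60 mm.
Magnification m = w/W = dᵢ/dₒ; combined with 1/f = 1/dₒ + 1/dᵢ this gives dₒ = f·(1 + W/w).
dₒ = 200 mm × (1 + 5943.6/13.2) = 200 × 451.2727 ≈ 90254.543 mm = 90254.543/304.8 ft = 296.111 ft.

296.1 ft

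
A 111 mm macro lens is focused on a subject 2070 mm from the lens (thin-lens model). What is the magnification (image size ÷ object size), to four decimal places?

0.0567×

Thin lens: 1/f = 1/dₒ + 1/dᵢ → 1/dᵢ = 1/111 − 1/2070 = 0.0085259 mm⁻¹, so dᵢ ≈ 117.2894 mm.
Magnification m = dᵢ/dₒ = 117.2894/2070 ≈ 0.05666.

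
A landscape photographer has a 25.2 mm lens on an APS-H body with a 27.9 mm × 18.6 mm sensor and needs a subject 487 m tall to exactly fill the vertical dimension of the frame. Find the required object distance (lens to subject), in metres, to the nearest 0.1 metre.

659.8 m

W: 487 m = 487000 mm.
Magnification m = h/W = dᵢ/dₒ; combined with 1/f = 1/dₒ + 1/dᵢ this gives dₒ = f·(1 + W/h).
dₒ = 25.2 mm × (1 + 487000/18.6) = 25.2 × 26183.7957 ≈ 659831.652 mm = 659.832 m.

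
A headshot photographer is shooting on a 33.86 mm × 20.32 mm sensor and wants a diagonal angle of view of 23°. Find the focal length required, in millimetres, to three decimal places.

Sensor diagonal = √(33.86² + 20.32²) = √1559.4020 ≈ 39.4893 mm.
From α = 2·arctan(d/2f) we get f = d / (2·tan(α/2)).
With d = 39.4893 mm and α/2 = 11.5°, tan(α/2) ≈ 0.20345, so f ≈ 39.4893 / 0.40690 ≈ 97.0480 mm.

97.048 mm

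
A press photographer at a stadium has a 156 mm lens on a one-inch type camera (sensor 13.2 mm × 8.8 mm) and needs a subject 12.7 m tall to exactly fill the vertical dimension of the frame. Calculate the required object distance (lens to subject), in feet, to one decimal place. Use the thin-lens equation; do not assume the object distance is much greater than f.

739.1 ft

W: 12.7 m = 12700 mm.
Magnification m = h/W = dᵢ/dₒ; combined with 1/f = 1/dₒ + 1/dᵢ this gives dₒ = f·(1 + W/h).
dₒ = 156 mm × (1 + 12700/8.8) = 156 × 1444.1818 ≈ 225292.364 mm = 225292.364/304.8 ft = 739.148 ft.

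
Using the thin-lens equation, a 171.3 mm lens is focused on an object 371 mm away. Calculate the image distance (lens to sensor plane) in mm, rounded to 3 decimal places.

1/dᵢ = 1/f − 1/dₒ = 1/171.3 − 1/371 = 0.0031423 mm⁻¹.
dᵢ = 1/0.0031423 ≈ 318.2389 mm.

318.239 mm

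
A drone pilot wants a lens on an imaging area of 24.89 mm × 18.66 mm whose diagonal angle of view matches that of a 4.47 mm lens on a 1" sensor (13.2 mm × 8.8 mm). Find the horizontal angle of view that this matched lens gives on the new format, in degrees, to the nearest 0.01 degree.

Sensor diagonal = √(13.2² + 8.8²) = √251.6800 ≈ 15.8644 mm.
Sensor diagonal = √(24.89² + 18.66²) = √967.7077 ≈ 31.1080 mm.
Equal diagonal AOV ⇒ f₂ = f₁ · 31.1080/15.8644 = 4.47 × 1.96087 ≈ 8.7651 mm.
Horizontal AOV on the new format = 2·arctan(24.89 / (2 × 8.7651)) = 2·arctan(1.41984) ≈ 109.6856°.

109.69°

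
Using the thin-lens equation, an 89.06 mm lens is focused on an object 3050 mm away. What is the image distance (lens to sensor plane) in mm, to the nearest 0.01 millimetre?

91.74 mm

1/dᵢ = 1/f − 1/dₒ = 1/89.06 − 1/3050 = 0.0109005 mm⁻¹.
dᵢ = 1/0.0109005 ≈ 91.7388 mm.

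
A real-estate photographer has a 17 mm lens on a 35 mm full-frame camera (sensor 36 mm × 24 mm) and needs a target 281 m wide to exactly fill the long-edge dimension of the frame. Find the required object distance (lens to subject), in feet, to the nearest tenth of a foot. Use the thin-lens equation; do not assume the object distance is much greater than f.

W: 281 m = 281000 mm.
Magnification m = w/W = dᵢ/dₒ; combined with 1/f = 1/dₒ + 1/dᵢ this gives dₒ = f·(1 + W/w).
dₒ = 17 mm × (1 + 281000/36) = 17 × 7806.5556 ≈ 132711.444 mm = 132711.444/304.8 ft = 435.405 ft.

435.4 ft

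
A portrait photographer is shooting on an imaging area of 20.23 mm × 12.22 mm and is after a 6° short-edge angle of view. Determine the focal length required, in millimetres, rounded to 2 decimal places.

From α = 2·arctan(h/2f) we get f = h / (2·tan(α/2)).
With h = 12.22 mm and α/2 = 3°, tan(α/2) ≈ 0.05241, so f ≈ 12.22 / 0.10482 ≈ 116.5857 mm.

116.59 mm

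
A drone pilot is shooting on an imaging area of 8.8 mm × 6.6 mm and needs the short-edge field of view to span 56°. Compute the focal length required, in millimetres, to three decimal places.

From α = 2·arctan(h/2f) we get f = h / (2·tan(α/2)).
With h = 6.6 mm and α/2 = 28°, tan(α/2) ≈ 0.53171, so f ≈ 6.6 / 1.06342 ≈ 6.2064 mm.

6.206 mm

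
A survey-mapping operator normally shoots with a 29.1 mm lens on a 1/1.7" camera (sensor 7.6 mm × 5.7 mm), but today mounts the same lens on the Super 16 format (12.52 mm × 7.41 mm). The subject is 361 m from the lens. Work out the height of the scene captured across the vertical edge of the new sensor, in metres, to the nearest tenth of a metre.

The focal length stays 29.1 mm; the relevant sensor dimension is now h = 7.41 mm. Object distance dₒ = 361 m = 361000 mm.
Thin-lens field height W = h·(dₒ − f)/f = 7.41 × (361000 − 29.1)/29.1 ≈ 91917.332 mm = 91.9173 m.

91.9 m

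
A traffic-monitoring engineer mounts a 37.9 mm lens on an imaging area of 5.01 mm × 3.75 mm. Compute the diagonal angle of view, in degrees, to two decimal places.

9.44°

Sensor diagonal = √(5.01² + 3.75²) = √39.1626 ≈ 6.2580 mm.
Angle of view α = 2·arctan(d/2f) with d = 6.2580 mm and f = 37.9 mm.
d/2f = 0.08256; arctan(0.08256) ≈ 4.7196°, so α ≈ 9.4392°.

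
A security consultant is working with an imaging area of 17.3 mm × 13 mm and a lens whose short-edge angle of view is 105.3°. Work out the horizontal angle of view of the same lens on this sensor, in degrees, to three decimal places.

120.333°

From the short-edge AOV: f = 13 / (2·tan(52.65°)) = 13 / 2.62063 ≈ 4.9606 mm.
Horizontal AOV = 2·arctan(17.3 / (2 × 4.9606)) = 2·arctan(1.74373) ≈ 120.3328°.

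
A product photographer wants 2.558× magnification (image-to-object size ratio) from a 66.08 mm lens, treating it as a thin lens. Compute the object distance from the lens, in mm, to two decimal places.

91.91 mm

With m = dᵢ/dₒ and 1/f = 1/dₒ + 1/dᵢ, substituting dᵢ = m·dₒ gives 1/f = (1 + 1/m)/dₒ, hence dₒ = f·(1 + 1/m).
dₒ = 66.08 × (1 + 1/2.558) = 66.08 × 1.39093 ≈ 91.913 mm.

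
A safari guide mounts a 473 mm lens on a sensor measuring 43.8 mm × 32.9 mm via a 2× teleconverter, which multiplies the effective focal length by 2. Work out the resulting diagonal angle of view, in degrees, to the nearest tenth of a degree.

3.3°

Effective focal length f = 473 × 2 = 946 mm.
Sensor diagonal = √(43.8² + 32.9²) = √3000.8500 ≈ 54.7800 mm.
α = 2·arctan(54.780 / (2 × 946)) = 2·arctan(0.02895) ≈ 3.3169°.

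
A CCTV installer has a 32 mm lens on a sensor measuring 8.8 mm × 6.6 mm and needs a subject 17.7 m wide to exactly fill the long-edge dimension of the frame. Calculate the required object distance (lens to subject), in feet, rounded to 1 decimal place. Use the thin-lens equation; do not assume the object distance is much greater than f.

211.3 ft

W: 17.7 m = 17700 mm.
Magnification m = w/W = dᵢ/dₒ; combined with 1/f = 1/dₒ + 1/dᵢ this gives dₒ = f·(1 + W/w).
dₒ = 32 mm × (1 + 17700/8.8) = 32 × 2012.3636 ≈ 64395.636 mm = 64395.636/304.8 ft = 211.272 ft.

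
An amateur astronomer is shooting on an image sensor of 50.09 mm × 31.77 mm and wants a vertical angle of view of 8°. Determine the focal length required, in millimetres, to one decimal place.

227.2 mm

From α = 2·arctan(h/2f) we get f = h / (2·tan(α/2)).
With h = 31.77 mm and α/2 = 4°, tan(α/2) ≈ 0.06993, so f ≈ 31.77 / 0.13985 ≈ 227.1661 mm.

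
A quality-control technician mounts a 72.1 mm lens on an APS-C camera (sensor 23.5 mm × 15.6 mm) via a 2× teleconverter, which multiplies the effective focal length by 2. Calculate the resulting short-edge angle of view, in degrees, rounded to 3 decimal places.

Effective focal length f = 72.1 × 2 = 144.2 mm.
α = 2·arctan(15.6 / (2 × 144.2)) = 2·arctan(0.05409) ≈ 6.1924°.

6.192°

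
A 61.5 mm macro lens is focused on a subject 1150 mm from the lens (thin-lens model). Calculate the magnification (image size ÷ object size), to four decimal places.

0.0565×

Thin lens: 1/f = 1/dₒ + 1/dᵢ → 1/dᵢ = 1/61.5 − 1/1150 = 0.0153906 mm⁻¹, so dᵢ ≈ 64.9747 mm.
Magnification m = dᵢ/dₒ = 64.9747/1150 ≈ 0.05650.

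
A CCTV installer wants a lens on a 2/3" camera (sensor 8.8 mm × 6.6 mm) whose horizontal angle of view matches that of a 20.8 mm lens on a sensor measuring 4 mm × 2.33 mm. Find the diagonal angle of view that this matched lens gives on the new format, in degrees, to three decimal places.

13.707°

Equal horizontal AOV ⇒ f₂ = f₁ · 8.8/4 = 20.8 × 2.20000 ≈ 45.7600 mm.
Sensor diagonal = √(8.8² + 6.6²) = √121.0000 ≈ 11.0000 mm.
Diagonal AOV on the new format = 2·arctan(11.0000 / (2 × 45.7600)) = 2·arctan(0.12019) ≈ 13.7073°.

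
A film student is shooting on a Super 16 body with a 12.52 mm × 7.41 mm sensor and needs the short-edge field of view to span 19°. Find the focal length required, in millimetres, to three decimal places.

22.140 mm

From α = 2·arctan(h/2f) we get f = h / (2·tan(α/2)).
With h = 7.41 mm and α/2 = 9.5°, tan(α/2) ≈ 0.16734, so f ≈ 7.41 / 0.33469 ≈ 22.1402 mm.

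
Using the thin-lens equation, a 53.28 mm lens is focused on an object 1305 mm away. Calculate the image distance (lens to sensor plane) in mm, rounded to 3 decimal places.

55.548 mm

1/dᵢ = 1/f − 1/dₒ = 1/53.28 − 1/1305 = 0.0180025 mm⁻¹.
dᵢ = 1/0.0180025 ≈ 55.5479 mm.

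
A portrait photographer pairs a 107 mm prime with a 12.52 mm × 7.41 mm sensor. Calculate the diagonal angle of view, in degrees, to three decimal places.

7.778°

Sensor diagonal = √(12.52² + 7.41²) = √211.6585 ≈ 14.5485 mm.
Angle of view α = 2·arctan(d/2f) with d = 14.5485 mm and f = 107 mm.
d/2f = 0.06798; arctan(0.06798) ≈ 3.8892°, so α ≈ 7.7784°.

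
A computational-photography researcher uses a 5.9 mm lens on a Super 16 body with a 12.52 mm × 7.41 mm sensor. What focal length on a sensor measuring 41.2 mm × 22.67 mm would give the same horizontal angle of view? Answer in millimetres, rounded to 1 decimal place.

19.4 mm

Equal angle of view means equal width/f ratio, so f₂ = f₁ · (width₂/width₁) = 5.9 × 41.2/12.52.
f₂ = 5.9 × 3.29073 ≈ 19.415 mm.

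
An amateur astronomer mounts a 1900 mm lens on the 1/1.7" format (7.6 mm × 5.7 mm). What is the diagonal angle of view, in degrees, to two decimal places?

0.29°

Sensor diagonal = √(7.6² + 5.7²) = √90.2500 ≈ 9.5000 mm.
Angle of view α = 2·arctan(d/2f) with d = 9.5000 mm and f = 1900 mm.
d/2f = 0.00250; arctan(0.00250) ≈ 0.1432°, so α ≈ 0.2865°.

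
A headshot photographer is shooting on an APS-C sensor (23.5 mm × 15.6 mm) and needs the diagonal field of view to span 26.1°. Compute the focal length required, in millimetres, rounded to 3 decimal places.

Sensor diagonal = √(23.5² + 15.6²) = √795.6100 ≈ 28.2066 mm.
From α = 2·arctan(d/2f) we get f = d / (2·tan(α/2)).
With d = 28.2066 mm and α/2 = 13.05°, tan(α/2) ≈ 0.23179, so f ≈ 28.2066 / 0.46358 ≈ 60.8457 mm.

60.846 mm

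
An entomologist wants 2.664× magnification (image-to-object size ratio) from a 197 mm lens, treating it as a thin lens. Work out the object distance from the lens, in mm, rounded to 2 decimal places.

With m = dᵢ/dₒ and 1/f = 1/dₒ + 1/dᵢ, substituting dᵢ = m·dₒ gives 1/f = (1 + 1/m)/dₒ, hence dₒ = f·(1 + 1/m).
dₒ = 197 × (1 + 1/2.664) = 197 × 1.37538 ≈ 270.949 mm.

270.95 mm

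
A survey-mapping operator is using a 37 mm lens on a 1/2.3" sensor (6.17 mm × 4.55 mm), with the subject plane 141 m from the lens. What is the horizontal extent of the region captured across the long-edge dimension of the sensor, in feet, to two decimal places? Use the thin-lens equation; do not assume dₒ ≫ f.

77.12 ft

dₒ: 141 m = 141000 mm.
Similar triangles through the lens centre give W/dₒ = w/dᵢ; with 1/f = 1/dₒ + 1/dᵢ this gives W = w·(dₒ − f)/f.
W = 6.17 mm × (141000 − 37) / 37 = 6.17 × 3809.8108 ≈ 23506.533 mm = 23506.533/304.8 ft = 77.1212 ft.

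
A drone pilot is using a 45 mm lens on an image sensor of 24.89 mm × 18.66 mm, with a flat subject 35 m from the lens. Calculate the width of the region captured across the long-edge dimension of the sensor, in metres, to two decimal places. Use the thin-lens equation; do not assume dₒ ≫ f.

dₒ: 35 m = 35000 mm.
Similar triangles through the lens centre give W/dₒ = w/dᵢ; with 1/f = 1/dₒ + 1/dᵢ this gives W = w·(dₒ − f)/f.
W = 24.89 mm × (35000 − 45) / 45 = 24.89 × 776.7778 ≈ 19333.999 mm = 19.334 m.

19.33 m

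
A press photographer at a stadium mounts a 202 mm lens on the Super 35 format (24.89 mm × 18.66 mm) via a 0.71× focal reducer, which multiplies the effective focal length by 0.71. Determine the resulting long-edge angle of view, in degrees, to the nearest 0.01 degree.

Effective focal length f = 202 × 0.71 = 143.42 mm.
α = 2·arctan(24.89 / (2 × 143.42)) = 2·arctan(0.08677) ≈ 9.9186°.

9.92°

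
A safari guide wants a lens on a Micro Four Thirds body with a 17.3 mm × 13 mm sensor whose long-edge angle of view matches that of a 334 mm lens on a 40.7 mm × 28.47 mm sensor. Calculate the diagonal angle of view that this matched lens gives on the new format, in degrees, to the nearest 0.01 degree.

Equal long-edge AOV ⇒ f₂ = f₁ · 17.3/40.7 = 334 × 0.42506 ≈ 141.9705 mm.
Sensor diagonal = √(17.3² + 13²) = √468.2900 ≈ 21.6400 mm.
Diagonal AOV on the new format = 2·arctan(21.6400 / (2 × 141.9705)) = 2·arctan(0.07621) ≈ 8.7165°.

8.72°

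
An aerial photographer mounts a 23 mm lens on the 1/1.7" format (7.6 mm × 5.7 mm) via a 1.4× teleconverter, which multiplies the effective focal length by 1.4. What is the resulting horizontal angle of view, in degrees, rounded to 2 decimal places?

Effective focal length f = 23 × 1.4 = 32.2 mm.
α = 2·arctan(7.6 / (2 × 32.2)) = 2·arctan(0.11801) ≈ 13.4610°.

13.46°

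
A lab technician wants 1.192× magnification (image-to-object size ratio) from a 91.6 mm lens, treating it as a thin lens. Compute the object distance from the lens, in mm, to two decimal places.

168.45 mm

With m = dᵢ/dₒ and 1/f = 1/dₒ + 1/dᵢ, substituting dᵢ = m·dₒ gives 1/f = (1 + 1/m)/dₒ, hence dₒ = f·(1 + 1/m).
dₒ = 91.6 × (1 + 1/1.192) = 91.6 × 1.83893 ≈ 168.446 mm.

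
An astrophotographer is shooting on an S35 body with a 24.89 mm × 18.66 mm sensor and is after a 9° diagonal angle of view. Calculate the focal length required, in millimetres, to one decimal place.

Sensor diagonal = √(24.89² + 18.66²) = √967.7077 ≈ 31.1080 mm.
From α = 2·arctan(d/2f) we get f = d / (2·tan(α/2)).
With d = 31.1080 mm and α/2 = 4.5°, tan(α/2) ≈ 0.07870, so f ≈ 31.1080 / 0.15740 ≈ 197.6323 mm.

197.6 mm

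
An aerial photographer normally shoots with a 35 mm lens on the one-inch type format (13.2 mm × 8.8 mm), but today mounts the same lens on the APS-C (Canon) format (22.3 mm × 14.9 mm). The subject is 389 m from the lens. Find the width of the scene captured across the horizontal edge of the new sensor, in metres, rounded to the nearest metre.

248 m

The focal length stays 35 mm; the relevant sensor dimension is now w = 22.3 mm. Object distance dₒ = 389 m = 389000 mm.
Thin-lens field width W = w·(dₒ − f)/f = 22.3 × (389000 − 35)/35 ≈ 247826.271 mm = 247.826 m.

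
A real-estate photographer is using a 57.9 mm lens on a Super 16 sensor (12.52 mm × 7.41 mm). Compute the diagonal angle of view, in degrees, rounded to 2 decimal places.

14.32°

Sensor diagonal = √(12.52² + 7.41²) = √211.6585 ≈ 14.5485 mm.
Angle of view α = 2·arctan(d/2f) with d = 14.5485 mm and f = 57.9 mm.
d/2f = 0.12563; arctan(0.12563) ≈ 7.1608°, so α ≈ 14.3216°.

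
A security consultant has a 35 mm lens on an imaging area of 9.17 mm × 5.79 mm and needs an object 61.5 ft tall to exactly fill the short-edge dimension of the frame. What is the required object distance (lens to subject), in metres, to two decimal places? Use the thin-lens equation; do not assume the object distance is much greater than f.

W: 61.5 ft × 304.8 mm/ft = 18745.20 mm.
Magnification m = h/W = dᵢ/dₒ; combined with 1/f = 1/dₒ + 1/dᵢ this gives dₒ = f·(1 + W/h).
dₒ = 35 mm × (1 + 18745.2/5.79) = 35 × 3238.5128 ≈ 113347.950 mm = 113.348 m.

113.35 m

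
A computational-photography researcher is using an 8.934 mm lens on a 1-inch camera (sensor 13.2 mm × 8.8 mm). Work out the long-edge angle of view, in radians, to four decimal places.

Angle of view α = 2·arctan(w/2f) with w = 13.2 mm and f = 8.934 mm.
w/2f = 0.73875; arctan(0.73875) ≈ 0.6363 rad, so α ≈ 1.2725 rad.

1.2725 rad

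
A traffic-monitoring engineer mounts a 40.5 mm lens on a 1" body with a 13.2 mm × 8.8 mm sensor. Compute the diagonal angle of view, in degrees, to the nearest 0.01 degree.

22.16°

Sensor diagonal = √(13.2² + 8.8²) = √251.6800 ≈ 15.8644 mm.
Angle of view α = 2·arctan(d/2f) with d = 15.8644 mm and f = 40.5 mm.
d/2f = 0.19586; arctan(0.19586) ≈ 11.0815°, so α ≈ 22.1630°.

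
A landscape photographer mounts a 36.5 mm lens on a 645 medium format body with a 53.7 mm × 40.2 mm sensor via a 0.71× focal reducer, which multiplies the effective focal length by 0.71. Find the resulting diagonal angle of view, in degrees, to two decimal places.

Effective focal length f = 36.5 × 0.71 = 25.915 mm.
Sensor diagonal = √(53.7² + 40.2²) = √4499.7300 ≈ 67.0800 mm.
α = 2·arctan(67.080 / (2 × 25.915)) = 2·arctan(1.29423) ≈ 104.6164°.

104.62°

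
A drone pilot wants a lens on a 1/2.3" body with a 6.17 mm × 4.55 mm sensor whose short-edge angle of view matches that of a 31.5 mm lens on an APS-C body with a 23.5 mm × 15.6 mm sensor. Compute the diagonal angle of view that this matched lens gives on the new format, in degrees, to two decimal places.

45.29°

Equal short-edge AOV ⇒ f₂ = f₁ · 4.55/15.6 = 31.5 × 0.29167 ≈ 9.1875 mm.
Sensor diagonal = √(6.17² + 4.55²) = √58.7714 ≈ 7.6663 mm.
Diagonal AOV on the new format = 2·arctan(7.6663 / (2 × 9.1875)) = 2·arctan(0.41721) ≈ 45.2929°.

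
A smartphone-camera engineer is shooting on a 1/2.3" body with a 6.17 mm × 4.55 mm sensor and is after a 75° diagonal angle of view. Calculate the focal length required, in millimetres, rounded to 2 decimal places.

Sensor diagonal = √(6.17² + 4.55²) = √58.7714 ≈ 7.6663 mm.
From α = 2·arctan(d/2f) we get f = d / (2·tan(α/2)).
With d = 7.6663 mm and α/2 = 37.5°, tan(α/2) ≈ 0.76733, so f ≈ 7.6663 / 1.53465 ≈ 4.9954 mm.

5.00 mm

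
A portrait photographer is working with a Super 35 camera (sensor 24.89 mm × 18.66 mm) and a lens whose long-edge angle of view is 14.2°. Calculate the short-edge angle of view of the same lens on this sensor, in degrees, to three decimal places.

From the long-edge AOV: f = 24.89 / (2·tan(7.1°)) = 24.89 / 0.24911 ≈ 99.9144 mm.
Short-edge AOV = 2·arctan(18.66 / (2 × 99.9144)) = 2·arctan(0.09338) ≈ 10.6696°.

10.670°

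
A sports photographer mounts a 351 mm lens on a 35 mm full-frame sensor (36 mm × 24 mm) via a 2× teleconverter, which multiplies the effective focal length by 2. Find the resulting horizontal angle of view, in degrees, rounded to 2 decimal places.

Effective focal length f = 351 × 2 = 702 mm.
α = 2·arctan(36 / (2 × 702)) = 2·arctan(0.02564) ≈ 2.9376°.

2.94°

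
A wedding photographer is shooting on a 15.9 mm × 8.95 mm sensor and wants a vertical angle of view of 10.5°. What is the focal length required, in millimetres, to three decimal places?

48.701 mm

From α = 2·arctan(h/2f) we get f = h / (2·tan(α/2)).
With h = 8.95 mm and α/2 = 5.25°, tan(α/2) ≈ 0.09189, so f ≈ 8.95 / 0.18377 ≈ 48.7011 mm.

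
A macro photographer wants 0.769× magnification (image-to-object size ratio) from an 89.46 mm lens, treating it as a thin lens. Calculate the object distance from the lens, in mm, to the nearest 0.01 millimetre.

With m = dᵢ/dₒ and 1/f = 1/dₒ + 1/dᵢ, substituting dᵢ = m·dₒ gives 1/f = (1 + 1/m)/dₒ, hence dₒ = f·(1 + 1/m).
dₒ = 89.46 × (1 + 1/0.769) = 89.46 × 2.30039 ≈ 205.793 mm.

205.79 mm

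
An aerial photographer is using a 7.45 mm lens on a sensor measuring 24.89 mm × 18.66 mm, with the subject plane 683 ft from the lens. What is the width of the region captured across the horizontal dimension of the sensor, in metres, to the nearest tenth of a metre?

695.5 m

dₒ: 683 ft × 304.8 mm/ft = 208178.39 mm.
Similar triangles through the lens centre give W/dₒ = w/dᵢ; with 1/f = 1/dₒ + 1/dᵢ this gives W = w·(dₒ − f)/f.
W = 24.89 mm × (208178 − 7.45) / 7.45 = 24.89 × 27942.4085 ≈ 695486.548 mm = 695.487 m.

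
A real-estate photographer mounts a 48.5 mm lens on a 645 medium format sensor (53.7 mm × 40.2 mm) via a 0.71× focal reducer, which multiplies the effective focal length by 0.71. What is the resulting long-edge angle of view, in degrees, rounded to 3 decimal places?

75.889°

Effective focal length f = 48.5 × 0.71 = 34.435 mm.
α = 2·arctan(53.7 / (2 × 34.435)) = 2·arctan(0.77973) ≈ 75.8892°.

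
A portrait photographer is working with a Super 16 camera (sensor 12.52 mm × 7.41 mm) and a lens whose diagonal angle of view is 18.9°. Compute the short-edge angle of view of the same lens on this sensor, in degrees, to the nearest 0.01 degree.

Sensor diagonal = √(12.52² + 7.41²) = √211.6585 ≈ 14.5485 mm.
From the diagonal AOV: f = 14.5485 / (2·tan(9.45°)) = 14.5485 / 0.33289 ≈ 43.7034 mm.
Short-edge AOV = 2·arctan(7.41 / (2 × 43.7034)) = 2·arctan(0.08478) ≈ 9.6914°.

9.69°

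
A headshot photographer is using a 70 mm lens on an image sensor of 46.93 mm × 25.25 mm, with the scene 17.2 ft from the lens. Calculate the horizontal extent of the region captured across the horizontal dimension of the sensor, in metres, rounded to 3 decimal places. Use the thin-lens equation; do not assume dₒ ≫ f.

dₒ: 17.2 ft × 304.8 mm/ft = 5242.56 mm.
Similar triangles through the lens centre give W/dₒ = w/dᵢ; with 1/f = 1/dₒ + 1/dᵢ this gives W = w·(dₒ − f)/f.
W = 46.93 mm × (5242.56 − 70) / 70 = 46.93 × 73.8937 ≈ 3467.832 mm = 3.46783 m.

3.468 m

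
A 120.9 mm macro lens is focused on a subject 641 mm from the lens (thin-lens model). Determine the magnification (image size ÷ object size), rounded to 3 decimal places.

0.232×

Thin lens: 1/f = 1/dₒ + 1/dᵢ → 1/dᵢ = 1/120.9 − 1/641 = 0.0067112 mm⁻¹, so dᵢ ≈ 149.0038 mm.
Magnification m = dᵢ/dₒ = 149.0038/641 ≈ 0.23246.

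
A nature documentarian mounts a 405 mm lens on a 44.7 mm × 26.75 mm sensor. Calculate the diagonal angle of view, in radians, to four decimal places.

0.1284 rad

Sensor diagonal = √(44.7² + 26.75²) = √2713.6525 ≈ 52.0927 mm.
Angle of view α = 2·arctan(d/2f) with d = 52.0927 mm and f = 405 mm.
d/2f = 0.06431; arctan(0.06431) ≈ 0.0642 rad, so α ≈ 0.1284 rad.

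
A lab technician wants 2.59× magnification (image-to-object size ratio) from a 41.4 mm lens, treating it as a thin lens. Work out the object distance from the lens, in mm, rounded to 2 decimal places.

57.38 mm

With m = dᵢ/dₒ and 1/f = 1/dₒ + 1/dᵢ, substituting dᵢ = m·dₒ gives 1/f = (1 + 1/m)/dₒ, hence dₒ = f·(1 + 1/m).
dₒ = 41.4 × (1 + 1/2.59) = 41.4 × 1.38610 ≈ 57.385 mm.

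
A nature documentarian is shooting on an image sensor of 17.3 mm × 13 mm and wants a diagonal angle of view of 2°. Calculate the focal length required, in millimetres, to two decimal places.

619.88 mm

Sensor diagonal = √(17.3² + 13²) = √468.2900 ≈ 21.6400 mm.
From α = 2·arctan(d/2f) we get f = d / (2·tan(α/2)).
With d = 21.6400 mm and α/2 = 1°, tan(α/2) ≈ 0.01746, so f ≈ 21.6400 / 0.03491 ≈ 619.8776 mm.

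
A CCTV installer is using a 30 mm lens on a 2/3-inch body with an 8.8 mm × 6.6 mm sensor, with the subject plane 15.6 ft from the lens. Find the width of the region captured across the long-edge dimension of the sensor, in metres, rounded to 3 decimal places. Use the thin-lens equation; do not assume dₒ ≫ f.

dₒ: 15.6 ft × 304.8 mm/ft = 4754.88 mm.
Similar triangles through the lens centre give W/dₒ = w/dᵢ; with 1/f = 1/dₒ + 1/dᵢ this gives W = w·(dₒ − f)/f.
W = 8.8 mm × (4754.88 − 30) / 30 = 8.8 × 157.4960 ≈ 1385.965 mm = 1.38596 m.

1.386 m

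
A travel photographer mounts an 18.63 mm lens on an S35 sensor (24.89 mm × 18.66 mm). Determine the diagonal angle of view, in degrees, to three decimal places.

Sensor diagonal = √(24.89² + 18.66²) = √967.7077 ≈ 31.1080 mm.
Angle of view α = 2·arctan(d/2f) with d = 31.1080 mm and f = 18.63 mm.
d/2f = 0.83489; arctan(0.83489) ≈ 39.8582°, so α ≈ 79.7163°.

79.716°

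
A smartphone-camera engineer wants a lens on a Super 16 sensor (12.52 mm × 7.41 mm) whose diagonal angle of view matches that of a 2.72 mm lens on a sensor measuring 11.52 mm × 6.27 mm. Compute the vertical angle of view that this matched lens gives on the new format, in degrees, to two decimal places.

101.69°

Sensor diagonal = √(11.52² + 6.27²) = √172.0233 ≈ 13.1158 mm.
Sensor diagonal = √(12.52² + 7.41²) = √211.6585 ≈ 14.5485 mm.
Equal diagonal AOV ⇒ f₂ = f₁ · 14.5485/13.1158 = 2.72 × 1.10924 ≈ 3.0171 mm.
Vertical AOV on the new format = 2·arctan(7.41 / (2 × 3.0171)) = 2·arctan(1.22799) ≈ 101.6855°.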